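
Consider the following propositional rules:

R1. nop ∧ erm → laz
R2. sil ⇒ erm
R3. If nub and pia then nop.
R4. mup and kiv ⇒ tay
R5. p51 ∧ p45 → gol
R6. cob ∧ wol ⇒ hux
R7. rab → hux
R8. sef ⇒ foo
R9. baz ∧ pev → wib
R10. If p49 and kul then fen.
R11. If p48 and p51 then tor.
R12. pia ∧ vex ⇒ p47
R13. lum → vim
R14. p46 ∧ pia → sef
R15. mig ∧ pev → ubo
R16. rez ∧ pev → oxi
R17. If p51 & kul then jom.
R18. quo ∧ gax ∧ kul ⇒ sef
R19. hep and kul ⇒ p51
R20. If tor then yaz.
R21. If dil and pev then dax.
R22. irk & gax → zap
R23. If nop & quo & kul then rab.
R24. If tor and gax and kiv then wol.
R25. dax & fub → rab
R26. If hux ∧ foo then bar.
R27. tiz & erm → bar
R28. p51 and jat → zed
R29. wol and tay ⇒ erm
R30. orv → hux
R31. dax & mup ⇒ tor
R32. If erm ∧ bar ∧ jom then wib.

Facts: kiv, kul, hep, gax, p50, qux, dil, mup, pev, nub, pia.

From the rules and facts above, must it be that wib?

No

Forward chaining from the given facts derives: nop, tay, p51, dax, tor, jom, yaz, wol, erm, laz.
Rules concluding wib: R9 needs baz; R32 needs bar — none of these are established.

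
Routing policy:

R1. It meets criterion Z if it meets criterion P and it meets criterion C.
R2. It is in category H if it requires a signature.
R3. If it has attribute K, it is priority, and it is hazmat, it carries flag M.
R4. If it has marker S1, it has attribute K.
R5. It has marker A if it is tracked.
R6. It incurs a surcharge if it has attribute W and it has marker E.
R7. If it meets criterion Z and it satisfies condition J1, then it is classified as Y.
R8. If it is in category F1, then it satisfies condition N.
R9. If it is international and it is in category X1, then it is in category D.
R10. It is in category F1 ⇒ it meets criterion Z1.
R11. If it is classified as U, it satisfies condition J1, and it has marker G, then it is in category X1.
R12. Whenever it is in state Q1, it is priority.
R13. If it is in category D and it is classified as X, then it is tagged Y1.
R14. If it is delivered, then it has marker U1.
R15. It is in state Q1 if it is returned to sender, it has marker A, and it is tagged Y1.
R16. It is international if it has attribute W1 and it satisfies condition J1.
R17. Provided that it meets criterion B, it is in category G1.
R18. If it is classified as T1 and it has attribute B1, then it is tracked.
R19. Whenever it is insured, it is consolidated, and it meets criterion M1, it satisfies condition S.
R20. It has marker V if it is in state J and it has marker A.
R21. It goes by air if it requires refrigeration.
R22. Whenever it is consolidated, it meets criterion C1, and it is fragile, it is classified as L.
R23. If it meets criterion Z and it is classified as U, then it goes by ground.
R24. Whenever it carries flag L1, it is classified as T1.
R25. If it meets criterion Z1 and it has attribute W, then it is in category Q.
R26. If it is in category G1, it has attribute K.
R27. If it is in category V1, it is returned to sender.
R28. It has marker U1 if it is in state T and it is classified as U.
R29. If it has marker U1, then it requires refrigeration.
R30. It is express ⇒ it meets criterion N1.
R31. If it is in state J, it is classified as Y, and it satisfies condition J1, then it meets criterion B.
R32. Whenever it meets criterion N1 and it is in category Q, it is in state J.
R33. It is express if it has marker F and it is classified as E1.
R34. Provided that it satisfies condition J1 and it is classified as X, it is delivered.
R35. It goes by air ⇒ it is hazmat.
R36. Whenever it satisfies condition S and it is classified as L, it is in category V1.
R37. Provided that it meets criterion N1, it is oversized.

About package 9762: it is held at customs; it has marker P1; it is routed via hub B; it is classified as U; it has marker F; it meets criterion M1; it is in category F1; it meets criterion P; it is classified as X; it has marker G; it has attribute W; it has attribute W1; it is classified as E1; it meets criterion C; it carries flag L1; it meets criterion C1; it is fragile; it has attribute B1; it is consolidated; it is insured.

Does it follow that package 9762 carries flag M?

No

Forward chaining from the given facts derives: meets criterion Z, satisfies condition N, meets criterion Z1, satisfies condition S, is classified as L, goes by ground, is classified as T1, is in category Q, is express, is in category V1, is tracked, is returned to sender, meets criterion N1, is in state J, is oversized, has marker A, has marker V.
The only rule concluding "it carries flag M" is R3, which needs "it has attribute K"; that is never established.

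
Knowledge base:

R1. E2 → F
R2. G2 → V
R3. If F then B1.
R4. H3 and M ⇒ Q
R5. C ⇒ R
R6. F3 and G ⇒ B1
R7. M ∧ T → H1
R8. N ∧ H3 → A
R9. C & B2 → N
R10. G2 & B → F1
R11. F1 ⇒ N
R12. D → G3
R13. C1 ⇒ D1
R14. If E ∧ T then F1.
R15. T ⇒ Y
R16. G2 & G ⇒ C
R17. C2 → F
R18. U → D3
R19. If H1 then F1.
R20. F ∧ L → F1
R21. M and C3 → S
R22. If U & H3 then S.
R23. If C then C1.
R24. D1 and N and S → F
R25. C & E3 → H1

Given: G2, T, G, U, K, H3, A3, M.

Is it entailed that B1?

H1  (by R7: M, T)
C  (by R16: G2, G)
F1  (by R19: H1)
S  (by R22: U, H3)
C1  (by R23: C)
N  (by R11: F1)
D1  (by R13: C1)
F  (by R24: D1, N, S)
B1  (by R3: F)

Yes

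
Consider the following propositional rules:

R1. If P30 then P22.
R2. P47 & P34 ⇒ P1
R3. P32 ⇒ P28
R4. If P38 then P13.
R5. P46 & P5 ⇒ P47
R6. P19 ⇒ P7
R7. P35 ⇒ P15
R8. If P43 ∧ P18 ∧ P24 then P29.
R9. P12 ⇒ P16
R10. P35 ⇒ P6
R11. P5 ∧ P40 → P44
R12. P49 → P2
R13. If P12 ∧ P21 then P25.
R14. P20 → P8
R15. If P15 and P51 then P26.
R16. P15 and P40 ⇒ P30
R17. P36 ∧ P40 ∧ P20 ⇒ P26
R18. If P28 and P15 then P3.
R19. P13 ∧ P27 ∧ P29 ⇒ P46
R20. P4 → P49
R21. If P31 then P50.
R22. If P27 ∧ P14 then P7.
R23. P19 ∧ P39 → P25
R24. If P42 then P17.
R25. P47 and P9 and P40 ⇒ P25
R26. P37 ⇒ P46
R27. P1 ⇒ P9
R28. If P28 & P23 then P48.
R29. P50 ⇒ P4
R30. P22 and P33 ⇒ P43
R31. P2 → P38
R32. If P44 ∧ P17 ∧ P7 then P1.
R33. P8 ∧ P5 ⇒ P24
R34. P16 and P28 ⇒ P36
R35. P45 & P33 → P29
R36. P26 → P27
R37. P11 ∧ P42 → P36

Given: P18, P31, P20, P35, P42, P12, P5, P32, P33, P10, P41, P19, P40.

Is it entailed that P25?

Yes

P28  (by R3: P32)
P7  (by R6: P19)
P15  (by R7: P35)
P16  (by R9: P12)
P44  (by R11: P5, P40)
P8  (by R14: P20)
P30  (by R16: P15, P40)
P50  (by R21: P31)
P17  (by R24: P42)
P4  (by R29: P50)
P1  (by R32: P44, P17, P7)
P24  (by R33: P8, P5)
P36  (by R34: P16, P28)
P22  (by R1: P30)
P26  (by R17: P36, P40, P20)
P49  (by R20: P4)
P9  (by R27: P1)
P43  (by R30: P22, P33)
P27  (by R36: P26)
P29  (by R8: P43, P18, P24)
P2  (by R12: P49)
P38  (by R31: P2)
P13  (by R4: P38)
P46  (by R19: P13, P27, P29)
P47  (by R5: P46, P5)
P25  (by R25: P47, P9, P40)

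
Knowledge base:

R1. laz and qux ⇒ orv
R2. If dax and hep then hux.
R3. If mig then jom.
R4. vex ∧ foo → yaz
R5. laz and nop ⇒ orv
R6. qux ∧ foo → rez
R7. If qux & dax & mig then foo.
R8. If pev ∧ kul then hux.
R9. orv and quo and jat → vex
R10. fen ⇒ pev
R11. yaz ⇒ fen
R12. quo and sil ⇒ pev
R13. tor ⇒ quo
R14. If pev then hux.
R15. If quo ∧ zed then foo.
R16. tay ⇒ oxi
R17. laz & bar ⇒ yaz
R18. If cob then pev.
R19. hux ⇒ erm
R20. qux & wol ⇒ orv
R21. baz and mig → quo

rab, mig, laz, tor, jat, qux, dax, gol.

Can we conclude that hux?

orv  (by R1: laz, qux)
foo  (by R7: qux, dax, mig)
quo  (by R13: tor)
vex  (by R9: orv, quo, jat)
yaz  (by R4: vex, foo)
fen  (by R11: yaz)
pev  (by R10: fen)
hux  (by R14: pev)

Yes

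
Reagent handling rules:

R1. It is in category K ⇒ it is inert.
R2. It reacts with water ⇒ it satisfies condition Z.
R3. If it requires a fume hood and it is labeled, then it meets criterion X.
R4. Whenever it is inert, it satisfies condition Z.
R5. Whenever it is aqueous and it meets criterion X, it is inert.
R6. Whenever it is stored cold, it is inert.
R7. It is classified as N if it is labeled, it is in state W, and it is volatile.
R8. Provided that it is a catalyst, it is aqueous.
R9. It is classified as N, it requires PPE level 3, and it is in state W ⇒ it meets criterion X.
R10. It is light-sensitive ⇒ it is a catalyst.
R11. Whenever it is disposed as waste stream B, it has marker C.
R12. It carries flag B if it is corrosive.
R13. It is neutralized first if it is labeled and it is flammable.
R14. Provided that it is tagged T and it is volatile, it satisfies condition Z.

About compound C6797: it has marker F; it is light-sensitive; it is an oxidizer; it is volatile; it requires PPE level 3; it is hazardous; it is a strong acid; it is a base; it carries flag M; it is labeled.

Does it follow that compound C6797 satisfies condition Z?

Forward chaining from the given facts derives: is a catalyst, is aqueous.
Rules concluding "it satisfies condition Z": R2 needs "it reacts with water"; R4 needs "it is inert"; R14 needs "it is tagged T" — none of these are established.

No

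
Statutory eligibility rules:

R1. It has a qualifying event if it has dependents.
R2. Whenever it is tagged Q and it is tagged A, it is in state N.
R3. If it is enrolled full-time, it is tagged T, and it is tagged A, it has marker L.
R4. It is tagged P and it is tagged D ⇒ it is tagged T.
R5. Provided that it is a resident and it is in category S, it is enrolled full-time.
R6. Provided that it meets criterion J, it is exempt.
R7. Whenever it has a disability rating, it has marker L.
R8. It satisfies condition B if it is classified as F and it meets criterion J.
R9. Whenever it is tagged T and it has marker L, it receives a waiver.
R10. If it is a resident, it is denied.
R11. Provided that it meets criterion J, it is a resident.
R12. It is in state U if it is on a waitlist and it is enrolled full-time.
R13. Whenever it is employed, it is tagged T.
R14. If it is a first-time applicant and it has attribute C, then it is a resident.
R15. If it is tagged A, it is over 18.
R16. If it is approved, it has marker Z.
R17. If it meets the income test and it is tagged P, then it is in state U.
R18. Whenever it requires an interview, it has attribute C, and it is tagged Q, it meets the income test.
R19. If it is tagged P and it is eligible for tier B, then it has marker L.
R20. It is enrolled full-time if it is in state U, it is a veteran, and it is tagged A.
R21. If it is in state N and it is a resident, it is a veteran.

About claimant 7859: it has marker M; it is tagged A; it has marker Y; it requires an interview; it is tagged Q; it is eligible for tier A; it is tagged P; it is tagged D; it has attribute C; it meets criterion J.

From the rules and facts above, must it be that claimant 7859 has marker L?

Yes

By R2 (it is tagged Q, it is tagged A): it is in state N.
By R4 (it is tagged P, it is tagged D): it is tagged T.
By R11 (it meets criterion J): it is a resident.
By R18 (it requires an interview, it has attribute C, it is tagged Q): it meets the income test.
By R21 (it is in state N, it is a resident): it is a veteran.
By R17 (it meets the income test, it is tagged P): it is in state U.
By R20 (it is in state U, it is a veteran, it is tagged A): it is enrolled full-time.
By R3 (it is enrolled full-time, it is tagged T, it is tagged A): it has marker L.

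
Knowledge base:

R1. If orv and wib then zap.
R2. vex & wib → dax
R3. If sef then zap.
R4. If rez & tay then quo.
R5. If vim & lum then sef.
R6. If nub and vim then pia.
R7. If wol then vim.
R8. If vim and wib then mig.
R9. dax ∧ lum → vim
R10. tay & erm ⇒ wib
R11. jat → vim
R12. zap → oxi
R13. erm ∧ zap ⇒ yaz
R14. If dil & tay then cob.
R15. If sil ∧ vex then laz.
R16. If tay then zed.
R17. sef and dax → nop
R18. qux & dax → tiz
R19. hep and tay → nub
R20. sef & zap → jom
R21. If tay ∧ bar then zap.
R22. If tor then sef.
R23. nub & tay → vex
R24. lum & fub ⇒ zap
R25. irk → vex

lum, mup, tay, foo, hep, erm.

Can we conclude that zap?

Yes

wib  (by R10: tay, erm)
nub  (by R19: hep, tay)
vex  (by R23: nub, tay)
dax  (by R2: vex, wib)
vim  (by R9: dax, lum)
sef  (by R5: vim, lum)
zap  (by R3: sef)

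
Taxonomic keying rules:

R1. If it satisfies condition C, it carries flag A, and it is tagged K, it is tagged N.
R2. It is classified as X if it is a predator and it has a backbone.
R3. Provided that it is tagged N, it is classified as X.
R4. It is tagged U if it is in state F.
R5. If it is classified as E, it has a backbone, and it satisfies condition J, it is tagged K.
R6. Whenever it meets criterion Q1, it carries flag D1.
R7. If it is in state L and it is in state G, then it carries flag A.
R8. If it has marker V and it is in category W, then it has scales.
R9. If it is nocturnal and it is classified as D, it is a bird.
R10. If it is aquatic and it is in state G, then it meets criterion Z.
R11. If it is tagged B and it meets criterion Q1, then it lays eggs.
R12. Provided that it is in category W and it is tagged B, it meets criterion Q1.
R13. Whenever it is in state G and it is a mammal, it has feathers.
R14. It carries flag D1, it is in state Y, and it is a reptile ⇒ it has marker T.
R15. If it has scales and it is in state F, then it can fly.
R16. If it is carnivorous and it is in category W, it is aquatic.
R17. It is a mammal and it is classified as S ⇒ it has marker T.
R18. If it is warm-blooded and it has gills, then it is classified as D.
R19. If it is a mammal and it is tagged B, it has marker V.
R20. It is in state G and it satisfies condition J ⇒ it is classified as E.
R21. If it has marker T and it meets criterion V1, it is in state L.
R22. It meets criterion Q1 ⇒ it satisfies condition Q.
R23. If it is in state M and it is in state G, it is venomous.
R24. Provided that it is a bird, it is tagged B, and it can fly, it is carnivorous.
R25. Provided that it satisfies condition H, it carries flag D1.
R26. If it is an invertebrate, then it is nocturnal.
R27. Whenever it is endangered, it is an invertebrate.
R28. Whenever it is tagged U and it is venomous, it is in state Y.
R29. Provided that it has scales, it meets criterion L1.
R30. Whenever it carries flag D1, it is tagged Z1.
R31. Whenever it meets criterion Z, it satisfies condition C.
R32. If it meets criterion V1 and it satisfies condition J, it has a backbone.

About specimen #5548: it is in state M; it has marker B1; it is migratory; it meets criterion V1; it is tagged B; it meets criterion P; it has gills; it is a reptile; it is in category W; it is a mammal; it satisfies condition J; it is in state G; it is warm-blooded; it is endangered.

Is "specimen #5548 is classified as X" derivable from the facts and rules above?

No

Forward chaining from the given facts derives: meets criterion Q1, has feathers, is classified as D, has marker V, is classified as E, satisfies condition Q, is venomous, is an invertebrate, has a backbone, is tagged K, carries flag D1, has scales, lays eggs, is nocturnal, meets criterion L1, is tagged Z1, is a bird.
Rules concluding "it is classified as X": R2 needs "it is a predator"; R3 needs "it is tagged N" — none of these are established.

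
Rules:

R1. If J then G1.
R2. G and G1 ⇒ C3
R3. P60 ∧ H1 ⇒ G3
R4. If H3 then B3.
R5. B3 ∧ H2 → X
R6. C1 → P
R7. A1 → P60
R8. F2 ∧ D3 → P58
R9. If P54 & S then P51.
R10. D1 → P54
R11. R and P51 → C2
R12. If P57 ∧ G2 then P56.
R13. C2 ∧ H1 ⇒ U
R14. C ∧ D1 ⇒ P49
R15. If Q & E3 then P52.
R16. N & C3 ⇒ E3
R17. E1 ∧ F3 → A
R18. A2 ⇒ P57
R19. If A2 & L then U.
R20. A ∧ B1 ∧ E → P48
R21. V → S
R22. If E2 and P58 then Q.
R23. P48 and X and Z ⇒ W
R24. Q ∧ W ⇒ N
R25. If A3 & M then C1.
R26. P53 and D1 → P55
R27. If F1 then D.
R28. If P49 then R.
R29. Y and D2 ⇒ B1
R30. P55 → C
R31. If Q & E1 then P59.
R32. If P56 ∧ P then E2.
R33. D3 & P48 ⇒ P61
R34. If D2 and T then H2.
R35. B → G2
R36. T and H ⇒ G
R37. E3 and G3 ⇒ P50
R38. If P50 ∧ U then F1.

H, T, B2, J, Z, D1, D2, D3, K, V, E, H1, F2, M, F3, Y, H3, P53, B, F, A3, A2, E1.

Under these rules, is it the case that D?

Forward chaining from the given facts derives: G1, B3, P58, P54, A, P57, S, C1, P55, B1, C, H2, G2, G, C3, X, P, P51, P56, P49, P48, W, R, E2, P61, C2, U, Q, N, P59, E3, P52.
The only rule concluding D is R27, which needs F1; that is never established.

No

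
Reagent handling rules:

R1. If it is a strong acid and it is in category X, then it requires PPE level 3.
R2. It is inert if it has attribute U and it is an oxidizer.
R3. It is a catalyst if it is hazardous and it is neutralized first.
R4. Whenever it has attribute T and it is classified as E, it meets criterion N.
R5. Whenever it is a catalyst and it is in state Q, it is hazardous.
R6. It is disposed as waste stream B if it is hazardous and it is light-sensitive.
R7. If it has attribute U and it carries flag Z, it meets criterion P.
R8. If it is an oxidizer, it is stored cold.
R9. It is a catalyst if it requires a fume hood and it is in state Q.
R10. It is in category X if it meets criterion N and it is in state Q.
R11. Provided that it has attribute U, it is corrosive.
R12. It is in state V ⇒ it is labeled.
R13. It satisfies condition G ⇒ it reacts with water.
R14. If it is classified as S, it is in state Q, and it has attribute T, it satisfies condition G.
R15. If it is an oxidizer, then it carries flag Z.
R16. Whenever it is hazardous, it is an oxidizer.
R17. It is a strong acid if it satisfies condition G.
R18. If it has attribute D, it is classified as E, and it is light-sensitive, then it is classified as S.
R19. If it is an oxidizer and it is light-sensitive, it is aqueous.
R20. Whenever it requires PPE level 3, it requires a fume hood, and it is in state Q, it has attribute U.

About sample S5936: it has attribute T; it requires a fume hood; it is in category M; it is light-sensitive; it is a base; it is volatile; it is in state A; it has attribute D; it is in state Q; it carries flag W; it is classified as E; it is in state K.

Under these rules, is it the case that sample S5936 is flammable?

No

Forward chaining from the given facts derives: meets criterion N, is a catalyst, is in category X, is classified as S, is hazardous, is disposed as waste stream B, satisfies condition G, is an oxidizer, is a strong acid, is aqueous, requires PPE level 3, is stored cold, reacts with water, carries flag Z, has attribute U, is inert, meets criterion P, is corrosive.
No rule has "it is flammable" as its conclusion, and it is not among the given facts.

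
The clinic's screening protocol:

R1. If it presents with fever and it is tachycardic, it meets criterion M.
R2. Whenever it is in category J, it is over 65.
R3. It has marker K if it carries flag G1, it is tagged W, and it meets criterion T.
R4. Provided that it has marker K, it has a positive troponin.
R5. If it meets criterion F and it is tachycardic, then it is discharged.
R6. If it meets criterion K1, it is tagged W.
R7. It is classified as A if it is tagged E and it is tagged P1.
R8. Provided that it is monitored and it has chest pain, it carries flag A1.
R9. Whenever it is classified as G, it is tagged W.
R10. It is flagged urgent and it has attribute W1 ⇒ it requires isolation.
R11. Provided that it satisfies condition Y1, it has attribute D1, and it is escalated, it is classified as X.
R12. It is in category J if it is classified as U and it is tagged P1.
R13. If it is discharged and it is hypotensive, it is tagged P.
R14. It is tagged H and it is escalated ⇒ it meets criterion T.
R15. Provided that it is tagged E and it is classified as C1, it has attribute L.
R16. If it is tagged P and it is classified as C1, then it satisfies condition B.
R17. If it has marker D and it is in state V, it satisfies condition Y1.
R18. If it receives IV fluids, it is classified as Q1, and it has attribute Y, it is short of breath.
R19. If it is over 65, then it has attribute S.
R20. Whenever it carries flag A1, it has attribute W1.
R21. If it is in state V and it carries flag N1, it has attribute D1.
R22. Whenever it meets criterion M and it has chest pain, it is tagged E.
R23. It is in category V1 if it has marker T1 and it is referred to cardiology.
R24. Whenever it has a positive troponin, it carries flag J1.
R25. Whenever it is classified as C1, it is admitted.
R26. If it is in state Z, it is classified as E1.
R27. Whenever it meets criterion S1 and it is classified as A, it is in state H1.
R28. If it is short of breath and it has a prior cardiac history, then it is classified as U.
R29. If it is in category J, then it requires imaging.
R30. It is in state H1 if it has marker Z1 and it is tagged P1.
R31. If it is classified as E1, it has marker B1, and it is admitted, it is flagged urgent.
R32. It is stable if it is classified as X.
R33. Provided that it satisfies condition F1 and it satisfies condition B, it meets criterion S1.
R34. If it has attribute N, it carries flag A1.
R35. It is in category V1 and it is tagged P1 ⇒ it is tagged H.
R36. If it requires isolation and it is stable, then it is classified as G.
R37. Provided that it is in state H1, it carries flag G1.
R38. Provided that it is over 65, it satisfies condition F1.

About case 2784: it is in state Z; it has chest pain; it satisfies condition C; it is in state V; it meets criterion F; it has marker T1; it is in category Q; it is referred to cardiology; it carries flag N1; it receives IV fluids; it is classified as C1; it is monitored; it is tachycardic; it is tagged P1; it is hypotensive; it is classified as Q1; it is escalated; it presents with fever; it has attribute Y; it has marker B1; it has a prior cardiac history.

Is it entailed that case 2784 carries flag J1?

Forward chaining from the given facts derives: meets criterion M, is discharged, carries flag A1, is tagged P, satisfies condition B, is short of breath, has attribute W1, has attribute D1, is tagged E, is in category V1, is admitted, is classified as E1, is classified as U, is flagged urgent, is tagged H, is classified as A, requires isolation, is in category J, meets criterion T, has attribute L, requires imaging, is over 65, has attribute S, satisfies condition F1, meets criterion S1, is in state H1, carries flag G1.
The only rule concluding "it carries flag J1" is R24, which needs "it has a positive troponin"; that is never established.

No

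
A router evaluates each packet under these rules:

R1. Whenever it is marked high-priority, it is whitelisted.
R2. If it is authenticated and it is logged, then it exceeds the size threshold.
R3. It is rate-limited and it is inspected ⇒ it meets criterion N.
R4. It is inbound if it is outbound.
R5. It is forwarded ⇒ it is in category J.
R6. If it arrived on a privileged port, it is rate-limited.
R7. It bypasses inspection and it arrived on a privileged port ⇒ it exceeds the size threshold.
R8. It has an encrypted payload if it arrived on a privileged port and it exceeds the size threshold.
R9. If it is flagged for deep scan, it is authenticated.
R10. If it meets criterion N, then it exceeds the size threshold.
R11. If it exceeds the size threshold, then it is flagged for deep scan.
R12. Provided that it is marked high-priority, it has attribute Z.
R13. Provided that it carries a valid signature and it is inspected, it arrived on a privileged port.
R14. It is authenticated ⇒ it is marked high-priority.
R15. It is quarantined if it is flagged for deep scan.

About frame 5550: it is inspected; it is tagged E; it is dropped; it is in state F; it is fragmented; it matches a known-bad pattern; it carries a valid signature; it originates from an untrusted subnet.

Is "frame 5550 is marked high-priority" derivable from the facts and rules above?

Yes

By R13 (it carries a valid signature, it is inspected): it arrived on a privileged port.
By R6 (it arrived on a privileged port): it is rate-limited.
By R3 (it is rate-limited, it is inspected): it meets criterion N.
By R10 (it meets criterion N): it exceeds the size threshold.
By R11 (it exceeds the size threshold): it is flagged for deep scan.
By R9 (it is flagged for deep scan): it is authenticated.
By R14 (it is authenticated): it is marked high-priority.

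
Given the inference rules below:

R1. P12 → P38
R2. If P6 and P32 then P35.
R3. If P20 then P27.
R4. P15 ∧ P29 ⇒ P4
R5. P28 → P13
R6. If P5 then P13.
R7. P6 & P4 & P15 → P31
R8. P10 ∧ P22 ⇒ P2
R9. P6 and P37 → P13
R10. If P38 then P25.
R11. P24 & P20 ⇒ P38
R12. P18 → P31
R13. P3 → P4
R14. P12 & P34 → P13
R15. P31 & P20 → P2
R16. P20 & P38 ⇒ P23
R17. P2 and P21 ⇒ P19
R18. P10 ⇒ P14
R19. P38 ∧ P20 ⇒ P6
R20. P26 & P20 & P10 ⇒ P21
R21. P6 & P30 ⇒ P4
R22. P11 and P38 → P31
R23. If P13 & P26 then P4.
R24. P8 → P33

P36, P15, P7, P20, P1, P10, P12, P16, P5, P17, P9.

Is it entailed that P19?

Forward chaining from the given facts derives: P38, P27, P13, P25, P23, P14, P6.
The only rule concluding P19 is R17, which needs P2; that is never established.

No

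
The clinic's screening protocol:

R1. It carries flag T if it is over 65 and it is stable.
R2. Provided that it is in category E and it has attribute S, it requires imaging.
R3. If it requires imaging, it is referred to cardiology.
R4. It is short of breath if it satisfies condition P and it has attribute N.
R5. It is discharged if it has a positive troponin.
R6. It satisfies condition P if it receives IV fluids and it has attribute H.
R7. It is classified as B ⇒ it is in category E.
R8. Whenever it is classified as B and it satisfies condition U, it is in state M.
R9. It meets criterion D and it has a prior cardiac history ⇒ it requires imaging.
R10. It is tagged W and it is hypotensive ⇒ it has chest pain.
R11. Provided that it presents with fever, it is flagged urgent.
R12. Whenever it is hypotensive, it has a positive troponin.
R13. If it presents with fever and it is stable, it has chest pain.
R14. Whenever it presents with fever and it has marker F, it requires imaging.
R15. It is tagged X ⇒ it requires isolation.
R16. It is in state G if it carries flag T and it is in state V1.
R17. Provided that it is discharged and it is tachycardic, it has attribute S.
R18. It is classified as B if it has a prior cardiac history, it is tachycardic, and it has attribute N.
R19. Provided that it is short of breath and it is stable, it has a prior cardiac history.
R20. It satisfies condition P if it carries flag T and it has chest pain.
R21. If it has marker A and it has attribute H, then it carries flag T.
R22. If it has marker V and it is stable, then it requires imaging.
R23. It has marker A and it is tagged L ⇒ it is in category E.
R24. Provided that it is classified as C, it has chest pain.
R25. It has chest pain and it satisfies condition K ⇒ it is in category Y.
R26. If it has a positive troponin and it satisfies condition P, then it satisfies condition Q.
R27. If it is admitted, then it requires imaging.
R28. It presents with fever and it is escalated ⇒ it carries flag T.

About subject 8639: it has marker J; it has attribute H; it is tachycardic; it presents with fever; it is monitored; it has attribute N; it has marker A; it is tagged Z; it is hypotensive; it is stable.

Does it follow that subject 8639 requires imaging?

Yes

By R12 (it is hypotensive): it has a positive troponin.
By R13 (it presents with fever, it is stable): it has chest pain.
By R21 (it has marker A, it has attribute H): it carries flag T.
By R5 (it has a positive troponin): it is discharged.
By R17 (it is discharged, it is tachycardic): it has attribute S.
By R20 (it carries flag T, it has chest pain): it satisfies condition P.
By R4 (it satisfies condition P, it has attribute N): it is short of breath.
By R19 (it is short of breath, it is stable): it has a prior cardiac history.
By R18 (it has a prior cardiac history, it is tachycardic, it has attribute N): it is classified as B.
By R7 (it is classified as B): it is in category E.
By R2 (it is in category E, it has attribute S): it requires imaging.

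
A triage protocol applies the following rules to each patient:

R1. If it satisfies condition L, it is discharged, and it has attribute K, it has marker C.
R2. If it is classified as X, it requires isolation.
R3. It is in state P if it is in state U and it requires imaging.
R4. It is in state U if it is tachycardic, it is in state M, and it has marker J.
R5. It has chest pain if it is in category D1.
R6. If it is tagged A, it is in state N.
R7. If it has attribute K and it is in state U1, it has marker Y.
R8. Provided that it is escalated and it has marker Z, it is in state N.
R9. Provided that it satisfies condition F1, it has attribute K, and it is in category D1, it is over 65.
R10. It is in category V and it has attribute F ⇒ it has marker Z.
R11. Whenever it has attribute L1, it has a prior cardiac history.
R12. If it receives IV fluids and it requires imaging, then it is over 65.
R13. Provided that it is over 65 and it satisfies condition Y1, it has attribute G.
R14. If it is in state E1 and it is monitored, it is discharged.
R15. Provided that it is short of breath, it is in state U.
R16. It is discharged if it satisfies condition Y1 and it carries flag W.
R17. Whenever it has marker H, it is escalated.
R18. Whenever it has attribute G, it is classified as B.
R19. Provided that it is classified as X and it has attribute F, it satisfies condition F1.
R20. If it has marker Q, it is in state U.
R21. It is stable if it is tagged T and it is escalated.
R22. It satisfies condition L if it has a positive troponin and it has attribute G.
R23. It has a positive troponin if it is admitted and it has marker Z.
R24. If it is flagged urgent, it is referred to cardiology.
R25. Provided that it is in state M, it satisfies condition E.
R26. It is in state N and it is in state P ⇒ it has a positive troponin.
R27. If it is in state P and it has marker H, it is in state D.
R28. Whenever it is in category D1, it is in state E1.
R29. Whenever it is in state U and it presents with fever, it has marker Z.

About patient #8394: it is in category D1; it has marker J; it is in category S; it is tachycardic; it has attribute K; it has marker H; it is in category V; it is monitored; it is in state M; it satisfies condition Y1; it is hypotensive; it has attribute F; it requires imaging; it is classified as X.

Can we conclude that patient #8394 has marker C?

Yes

By R4 (it is tachycardic, it is in state M, it has marker J): it is in state U.
By R10 (it is in category V, it has attribute F): it has marker Z.
By R17 (it has marker H): it is escalated.
By R19 (it is classified as X, it has attribute F): it satisfies condition F1.
By R28 (it is in category D1): it is in state E1.
By R3 (it is in state U, it requires imaging): it is in state P.
By R8 (it is escalated, it has marker Z): it is in state N.
By R9 (it satisfies condition F1, it has attribute K, it is in category D1): it is over 65.
By R13 (it is over 65, it satisfies condition Y1): it has attribute G.
By R14 (it is in state E1, it is monitored): it is discharged.
By R26 (it is in state N, it is in state P): it has a positive troponin.
By R22 (it has a positive troponin, it has attribute G): it satisfies condition L.
By R1 (it satisfies condition L, it is discharged, it has attribute K): it has marker C.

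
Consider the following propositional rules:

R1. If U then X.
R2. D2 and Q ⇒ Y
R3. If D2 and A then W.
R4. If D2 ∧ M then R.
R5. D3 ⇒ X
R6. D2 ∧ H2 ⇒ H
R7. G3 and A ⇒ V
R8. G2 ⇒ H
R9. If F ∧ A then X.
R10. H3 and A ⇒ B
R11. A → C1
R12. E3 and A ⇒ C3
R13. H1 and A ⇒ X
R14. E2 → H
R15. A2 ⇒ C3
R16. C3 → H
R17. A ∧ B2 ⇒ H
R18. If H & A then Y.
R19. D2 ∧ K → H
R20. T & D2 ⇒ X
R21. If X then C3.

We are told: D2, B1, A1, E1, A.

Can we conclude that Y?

No

Forward chaining from the given facts derives: W, C1.
Rules concluding Y: R2 needs Q; R18 needs H — none of these are established.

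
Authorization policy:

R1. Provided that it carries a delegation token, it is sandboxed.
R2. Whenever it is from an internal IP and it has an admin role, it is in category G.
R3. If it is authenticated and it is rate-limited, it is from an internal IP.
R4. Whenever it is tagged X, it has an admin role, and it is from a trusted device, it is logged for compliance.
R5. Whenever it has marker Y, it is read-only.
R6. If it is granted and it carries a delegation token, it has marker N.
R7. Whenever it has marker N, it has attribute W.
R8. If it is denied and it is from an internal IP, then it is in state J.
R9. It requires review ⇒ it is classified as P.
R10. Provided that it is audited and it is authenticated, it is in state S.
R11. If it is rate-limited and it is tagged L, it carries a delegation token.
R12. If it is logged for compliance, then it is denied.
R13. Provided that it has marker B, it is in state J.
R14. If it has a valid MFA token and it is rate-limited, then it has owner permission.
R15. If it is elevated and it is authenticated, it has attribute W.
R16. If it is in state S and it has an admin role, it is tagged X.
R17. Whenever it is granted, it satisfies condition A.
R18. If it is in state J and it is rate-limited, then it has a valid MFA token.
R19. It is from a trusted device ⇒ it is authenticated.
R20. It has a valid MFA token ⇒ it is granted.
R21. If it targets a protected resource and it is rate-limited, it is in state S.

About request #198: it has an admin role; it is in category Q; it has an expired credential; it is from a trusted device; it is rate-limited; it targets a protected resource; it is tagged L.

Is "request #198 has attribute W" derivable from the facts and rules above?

Yes

By R11 (it is rate-limited, it is tagged L): it carries a delegation token.
By R19 (it is from a trusted device): it is authenticated.
By R21 (it targets a protected resource, it is rate-limited): it is in state S.
By R3 (it is authenticated, it is rate-limited): it is from an internal IP.
By R16 (it is in state S, it has an admin role): it is tagged X.
By R4 (it is tagged X, it has an admin role, it is from a trusted device): it is logged for compliance.
By R12 (it is logged for compliance): it is denied.
By R8 (it is denied, it is from an internal IP): it is in state J.
By R18 (it is in state J, it is rate-limited): it has a valid MFA token.
By R20 (it has a valid MFA token): it is granted.
By R6 (it is granted, it carries a delegation token): it has marker N.
By R7 (it has marker N): it has attribute W.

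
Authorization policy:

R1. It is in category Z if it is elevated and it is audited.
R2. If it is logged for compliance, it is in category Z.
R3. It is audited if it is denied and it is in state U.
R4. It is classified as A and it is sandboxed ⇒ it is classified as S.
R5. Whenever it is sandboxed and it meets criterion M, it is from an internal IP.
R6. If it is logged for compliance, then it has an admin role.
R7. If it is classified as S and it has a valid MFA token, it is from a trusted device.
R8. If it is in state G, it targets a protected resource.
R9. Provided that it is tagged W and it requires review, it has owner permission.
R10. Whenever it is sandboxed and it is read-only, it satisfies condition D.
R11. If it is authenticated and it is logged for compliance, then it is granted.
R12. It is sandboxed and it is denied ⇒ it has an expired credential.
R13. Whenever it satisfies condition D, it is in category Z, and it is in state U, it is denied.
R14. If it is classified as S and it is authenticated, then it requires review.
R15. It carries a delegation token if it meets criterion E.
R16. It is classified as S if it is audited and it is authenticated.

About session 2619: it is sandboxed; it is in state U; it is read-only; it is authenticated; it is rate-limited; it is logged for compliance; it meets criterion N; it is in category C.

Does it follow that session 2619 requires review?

Yes

By R2 (it is logged for compliance): it is in category Z.
By R10 (it is sandboxed, it is read-only): it satisfies condition D.
By R13 (it satisfies condition D, it is in category Z, it is in state U): it is denied.
By R3 (it is denied, it is in state U): it is audited.
By R16 (it is audited, it is authenticated): it is classified as S.
By R14 (it is classified as S, it is authenticated): it requires review.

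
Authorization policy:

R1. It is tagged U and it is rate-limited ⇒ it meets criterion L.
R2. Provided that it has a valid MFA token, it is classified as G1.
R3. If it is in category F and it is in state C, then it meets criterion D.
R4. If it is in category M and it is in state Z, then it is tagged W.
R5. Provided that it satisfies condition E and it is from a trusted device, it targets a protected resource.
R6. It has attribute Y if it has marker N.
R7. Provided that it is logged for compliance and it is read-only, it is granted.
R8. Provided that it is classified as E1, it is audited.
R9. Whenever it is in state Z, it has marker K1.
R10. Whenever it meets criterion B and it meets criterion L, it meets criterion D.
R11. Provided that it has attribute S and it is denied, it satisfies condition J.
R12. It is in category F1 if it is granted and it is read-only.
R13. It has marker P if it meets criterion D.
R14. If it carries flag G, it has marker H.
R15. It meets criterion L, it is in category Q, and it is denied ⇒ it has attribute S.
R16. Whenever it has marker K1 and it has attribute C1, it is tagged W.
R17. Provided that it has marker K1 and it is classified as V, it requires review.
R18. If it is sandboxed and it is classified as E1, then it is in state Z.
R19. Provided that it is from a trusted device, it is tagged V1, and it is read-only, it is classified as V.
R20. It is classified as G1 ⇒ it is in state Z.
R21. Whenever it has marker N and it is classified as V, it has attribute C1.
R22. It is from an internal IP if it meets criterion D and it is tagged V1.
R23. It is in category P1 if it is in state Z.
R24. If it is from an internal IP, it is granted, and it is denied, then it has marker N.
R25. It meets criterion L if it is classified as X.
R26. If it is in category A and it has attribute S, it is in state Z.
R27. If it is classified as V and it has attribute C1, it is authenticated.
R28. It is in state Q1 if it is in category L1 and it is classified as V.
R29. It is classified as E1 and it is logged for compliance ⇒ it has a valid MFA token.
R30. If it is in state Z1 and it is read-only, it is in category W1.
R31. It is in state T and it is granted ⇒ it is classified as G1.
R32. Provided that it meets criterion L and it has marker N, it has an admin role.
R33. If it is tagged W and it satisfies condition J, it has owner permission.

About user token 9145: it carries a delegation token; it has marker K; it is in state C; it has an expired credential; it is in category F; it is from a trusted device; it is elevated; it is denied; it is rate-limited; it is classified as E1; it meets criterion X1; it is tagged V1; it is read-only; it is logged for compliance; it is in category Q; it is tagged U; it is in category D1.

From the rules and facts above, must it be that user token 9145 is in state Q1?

Forward chaining from the given facts derives: meets criterion L, meets criterion D, is granted, is audited, is in category F1, has marker P, has attribute S, is classified as V, is from an internal IP, has marker N, has a valid MFA token, has an admin role, is classified as G1, has attribute Y, satisfies condition J, is in state Z, has attribute C1, is in category P1, is authenticated, has marker K1, is tagged W, requires review, has owner permission.
The only rule concluding "it is in state Q1" is R28, which needs "it is in category L1"; that is never established.

No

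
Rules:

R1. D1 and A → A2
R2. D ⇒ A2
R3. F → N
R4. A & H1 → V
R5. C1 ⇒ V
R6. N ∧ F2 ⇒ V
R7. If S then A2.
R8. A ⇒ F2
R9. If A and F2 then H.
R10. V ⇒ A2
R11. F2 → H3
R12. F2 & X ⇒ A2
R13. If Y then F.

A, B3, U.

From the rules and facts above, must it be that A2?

Forward chaining from the given facts derives: F2, H, H3.
Rules concluding A2: R1 needs D1; R2 needs D; R7 needs S; R10 needs V; R12 needs X — none of these are established.

No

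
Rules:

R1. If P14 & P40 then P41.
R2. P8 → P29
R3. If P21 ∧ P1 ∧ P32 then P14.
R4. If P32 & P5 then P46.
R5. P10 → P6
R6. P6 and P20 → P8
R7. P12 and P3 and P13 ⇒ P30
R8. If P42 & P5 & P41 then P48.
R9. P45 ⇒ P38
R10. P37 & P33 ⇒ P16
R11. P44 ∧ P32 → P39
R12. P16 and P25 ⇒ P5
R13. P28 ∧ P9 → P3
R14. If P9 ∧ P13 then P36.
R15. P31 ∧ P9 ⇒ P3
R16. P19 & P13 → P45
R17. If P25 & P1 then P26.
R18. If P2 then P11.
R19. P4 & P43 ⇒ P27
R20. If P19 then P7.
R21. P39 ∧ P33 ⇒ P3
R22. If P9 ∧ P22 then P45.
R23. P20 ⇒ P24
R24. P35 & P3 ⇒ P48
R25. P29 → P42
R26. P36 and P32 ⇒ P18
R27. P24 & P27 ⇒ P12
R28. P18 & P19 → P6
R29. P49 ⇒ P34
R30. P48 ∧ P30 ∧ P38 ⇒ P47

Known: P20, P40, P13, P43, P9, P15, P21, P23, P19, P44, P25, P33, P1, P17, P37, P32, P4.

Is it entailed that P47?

P14  (by R3: P21, P1, P32)
P16  (by R10: P37, P33)
P39  (by R11: P44, P32)
P5  (by R12: P16, P25)
P36  (by R14: P9, P13)
P45  (by R16: P19, P13)
P27  (by R19: P4, P43)
P3  (by R21: P39, P33)
P24  (by R23: P20)
P18  (by R26: P36, P32)
P12  (by R27: P24, P27)
P6  (by R28: P18, P19)
P41  (by R1: P14, P40)
P8  (by R6: P6, P20)
P30  (by R7: P12, P3, P13)
P38  (by R9: P45)
P29  (by R2: P8)
P42  (by R25: P29)
P48  (by R8: P42, P5, P41)
P47  (by R30: P48, P30, P38)

Yes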